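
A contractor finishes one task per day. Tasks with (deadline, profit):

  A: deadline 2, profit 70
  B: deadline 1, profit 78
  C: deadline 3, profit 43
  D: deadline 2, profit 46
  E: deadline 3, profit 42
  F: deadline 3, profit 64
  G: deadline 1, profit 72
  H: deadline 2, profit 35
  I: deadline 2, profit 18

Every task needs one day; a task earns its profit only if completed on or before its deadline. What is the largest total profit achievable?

212

Take jobs in profit order; each goes to the latest open slot no later than its deadline.
By profit: B(d1,78), G(d1,72), A(d2,70), F(d3,64), D(d2,46), C(d3,43), E(d3,42), H(d2,35), I(d2,18)
B→slot 1; G skipped; A→slot 2; F→slot 3; D skipped; C skipped; E skipped; H skipped; I skipped.
Profit = 78 + 70 + 64 = 212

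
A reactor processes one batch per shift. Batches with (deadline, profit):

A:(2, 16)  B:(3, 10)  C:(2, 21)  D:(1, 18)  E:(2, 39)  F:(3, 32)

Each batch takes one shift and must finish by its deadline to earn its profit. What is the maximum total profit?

Sort by profit descending; place each in the latest free slot ≤ its deadline.
Profit order: E=39 F=32 C=21 D=18 A=16 B=10
Assign: E→slot 2, F→slot 3, C→slot 1, D skipped, A skipped, B skipped.
Slots: [1:C] [2:E] [3:F]
Profit = 21 + 39 + 32 = 92

92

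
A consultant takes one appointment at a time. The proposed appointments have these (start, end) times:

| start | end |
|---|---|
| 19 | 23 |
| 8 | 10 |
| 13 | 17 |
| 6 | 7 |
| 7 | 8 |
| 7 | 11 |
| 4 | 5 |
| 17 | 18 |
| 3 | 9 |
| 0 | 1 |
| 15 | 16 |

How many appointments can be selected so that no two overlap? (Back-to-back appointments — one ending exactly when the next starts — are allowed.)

8

Sorted by end: (0,1)  (4,5)  (6,7)  (7,8)  (3,9)  (8,10)  (7,11)  (15,16)  (13,17)  (17,18)  (19,23)
take (0,1); take (4,5); take (6,7); take (7,8); skip (3,9); take (8,10); skip (7,11); take (15,16); take (17,18); take (19,23).
Selected 8 appointments.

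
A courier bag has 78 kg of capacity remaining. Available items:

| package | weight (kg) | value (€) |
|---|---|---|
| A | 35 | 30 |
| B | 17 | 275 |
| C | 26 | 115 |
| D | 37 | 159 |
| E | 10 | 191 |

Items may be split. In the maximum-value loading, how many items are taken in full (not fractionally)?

Greedy by value/weight ratio, highest first.
Ratios (sorted): E 19.10, B 16.18, C 4.42, D 4.30, A 0.86
take E (10 @ 191); take B (17 @ 275); take C (26 @ 115); take 25/37 of D → 107.43. Capacity used 78/78.
3 item(s) taken whole; one partial (take 25/37 of D).

3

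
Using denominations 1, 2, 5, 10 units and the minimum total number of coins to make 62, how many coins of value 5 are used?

Use the largest denomination that fits, subtract, and repeat.
62 = 6×10 + 1×2
Count of 5: 0

0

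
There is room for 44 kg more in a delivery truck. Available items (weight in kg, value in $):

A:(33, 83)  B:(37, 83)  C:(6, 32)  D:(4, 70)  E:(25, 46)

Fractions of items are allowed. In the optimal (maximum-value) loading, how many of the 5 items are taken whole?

3

Greedy by value/weight ratio, highest first.
Ratios (sorted): D 17.50, C 5.33, A 2.52, B 2.24, E 1.84
take D (4 @ 70); take C (6 @ 32); take A (33 @ 83); take 1/37 of B → 2.24. Capacity used 44/44.
3 item(s) taken whole; one partial (take 1/37 of B).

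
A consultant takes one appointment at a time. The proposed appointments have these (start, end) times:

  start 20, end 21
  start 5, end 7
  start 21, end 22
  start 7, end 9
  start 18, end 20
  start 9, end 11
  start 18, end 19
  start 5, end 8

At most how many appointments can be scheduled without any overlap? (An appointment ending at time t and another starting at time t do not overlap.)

6

Greedy by earliest finish: after sorting by end time, pick each interval compatible with the last pick.
Sorted by end: (5,7)  (5,8)  (7,9)  (9,11)  (18,19)  (18,20)  (20,21)  (21,22)
take (5,7); skip (5,8); take (7,9); take (9,11); take (18,19); take (20,21); take (21,22).
Selected 6 appointments.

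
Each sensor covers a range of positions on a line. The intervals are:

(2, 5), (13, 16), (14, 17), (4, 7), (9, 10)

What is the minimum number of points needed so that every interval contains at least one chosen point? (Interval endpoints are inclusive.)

3

Process intervals by earliest right end; each time one isn't hit yet, stab at its right endpoint.
Sorted: [2,5] [4,7] [9,10] [13,16] [14,17]
{[2,5],[4,7]} hit by 5; {[9,10]} hit by 10; {[13,16],[14,17]} hit by 16.
Points: 5, 10, 16 (3 total).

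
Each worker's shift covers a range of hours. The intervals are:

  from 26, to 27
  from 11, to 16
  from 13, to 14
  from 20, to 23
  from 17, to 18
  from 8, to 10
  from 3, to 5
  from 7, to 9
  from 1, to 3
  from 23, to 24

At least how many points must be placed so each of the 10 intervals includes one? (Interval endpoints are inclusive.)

Process intervals by earliest right end; each time one isn't hit yet, stab at its right endpoint.
By right end: [1,3]  [3,5]  [7,9]  [8,10]  [13,14]  [11,16]  [17,18]  [20,23]  [23,24]  [26,27]
[1,3] uncovered → point at 3; [7,9] uncovered → point at 9; [13,14] uncovered → point at 14; [17,18] uncovered → point at 18; [20,23] uncovered → point at 23; [26,27] uncovered → point at 27.
Points: 3, 9, 14, 18, 23, 27 (6 total).

6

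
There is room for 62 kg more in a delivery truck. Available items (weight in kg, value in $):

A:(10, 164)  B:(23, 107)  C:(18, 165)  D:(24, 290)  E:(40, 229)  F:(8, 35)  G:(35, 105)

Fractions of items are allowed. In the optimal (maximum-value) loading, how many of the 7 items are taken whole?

3

Ratios (sorted): A 16.40, D 12.08, C 9.17, E 5.72, B 4.65, F 4.38, G 3.00
take A (10 @ 164); take D (24 @ 290); take C (18 @ 165); take 10/40 of E → 57.25. Capacity used 62/62.
3 item(s) taken whole; one partial (take 10/40 of E).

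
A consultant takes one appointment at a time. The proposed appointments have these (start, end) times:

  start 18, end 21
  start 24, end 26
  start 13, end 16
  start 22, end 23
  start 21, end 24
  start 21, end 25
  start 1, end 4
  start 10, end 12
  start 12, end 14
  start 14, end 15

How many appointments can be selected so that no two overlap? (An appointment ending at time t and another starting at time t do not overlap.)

7

Greedy by earliest finish: after sorting by end time, pick each interval compatible with the last pick.
Sorted by end: (1,4)  (10,12)  (12,14)  (14,15)  (13,16)  (18,21)  (22,23)  (21,24)  (21,25)  (24,26)
take (1,4); take (10,12); take (12,14); take (14,15); skip (13,16); take (18,21); take (22,23); skip (21,24); take (24,26).
Selected 7 appointments.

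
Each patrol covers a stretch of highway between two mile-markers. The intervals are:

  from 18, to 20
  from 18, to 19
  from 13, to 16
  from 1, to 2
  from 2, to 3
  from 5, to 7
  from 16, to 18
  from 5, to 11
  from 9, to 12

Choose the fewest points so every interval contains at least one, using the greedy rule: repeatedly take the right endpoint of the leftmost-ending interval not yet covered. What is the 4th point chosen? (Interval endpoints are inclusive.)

16

Sort by right endpoint; whenever an interval is uncovered, place a point at its right end.
Sorted: [1,2] [2,3] [5,7] [5,11] [9,12] [13,16] [16,18] [18,19] [18,20]
{[1,2],[2,3]} hit by 2; {[5,7],[5,11]} hit by 7; {[9,12]} hit by 12; {[13,16],[16,18]} hit by 16; {[18,19],[18,20]} hit by 19.
Points: 2, 7, 12, 16, 19 (5 total).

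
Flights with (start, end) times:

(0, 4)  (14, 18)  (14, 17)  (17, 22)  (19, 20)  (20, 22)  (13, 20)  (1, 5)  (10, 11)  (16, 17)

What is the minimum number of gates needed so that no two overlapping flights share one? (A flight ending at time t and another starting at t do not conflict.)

4

The answer is the maximum number of intervals overlapping at any instant.
Events (time:±→running): 0:+→1 1:+→2 4:-→1 5:-→0 10:+→1 11:-→0 13:+→1 14:+→2 14:+→3 16:+→4 … peak 4.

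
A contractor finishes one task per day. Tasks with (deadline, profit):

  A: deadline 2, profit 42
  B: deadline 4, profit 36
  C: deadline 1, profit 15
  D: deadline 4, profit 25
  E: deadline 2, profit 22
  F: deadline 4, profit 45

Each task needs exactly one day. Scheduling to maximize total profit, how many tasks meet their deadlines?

Profit order: F=45 A=42 B=36 D=25 E=22 C=15
Assign: F→slot 4, A→slot 2, B→slot 3, D→slot 1, E skipped, C skipped.
Slots: [1:D] [2:A] [3:B] [4:F]
4 of 6 scheduled.

4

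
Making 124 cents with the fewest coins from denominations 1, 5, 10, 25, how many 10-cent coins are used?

2

Use the largest denomination that fits, subtract, and repeat.
124 = 4×25 + 2×10 + 4×1
Count of 10: 2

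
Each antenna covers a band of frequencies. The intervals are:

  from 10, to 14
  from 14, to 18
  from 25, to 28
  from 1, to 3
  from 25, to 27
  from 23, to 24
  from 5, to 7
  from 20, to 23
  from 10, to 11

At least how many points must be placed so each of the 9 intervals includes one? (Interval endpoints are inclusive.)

Process intervals by earliest right end; each time one isn't hit yet, stab at its right endpoint.
By right end: [1,3]  [5,7]  [10,11]  [10,14]  [14,18]  [20,23]  [23,24]  [25,27]  [25,28]
[1,3] uncovered → point at 3; [5,7] uncovered → point at 7; [10,11] uncovered → point at 11; [14,18] uncovered → point at 18; [20,23] uncovered → point at 23; [25,27] uncovered → point at 27.
Points: 3, 7, 11, 18, 23, 27 (6 total).

6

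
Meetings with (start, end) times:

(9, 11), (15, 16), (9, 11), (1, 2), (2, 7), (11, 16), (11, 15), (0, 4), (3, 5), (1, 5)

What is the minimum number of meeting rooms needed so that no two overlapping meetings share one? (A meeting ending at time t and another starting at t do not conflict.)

4

The answer is the maximum number of intervals overlapping at any instant.
Events (time:±→running): 0:+→1 1:+→2 1:+→3 2:-→2 2:+→3 3:+→4 … peak 4.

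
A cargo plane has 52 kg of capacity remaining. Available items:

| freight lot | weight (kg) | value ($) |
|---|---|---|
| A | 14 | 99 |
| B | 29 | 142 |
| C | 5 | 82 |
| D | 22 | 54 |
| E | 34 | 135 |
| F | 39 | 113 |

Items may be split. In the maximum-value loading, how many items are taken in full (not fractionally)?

3

Sort by value per unit weight and fill in that order.
Ratios (sorted): C 16.40, A 7.07, B 4.90, E 3.97, F 2.90, D 2.45
take C (5 @ 82); take A (14 @ 99); take B (29 @ 142); take 4/34 of E → 15.88. Capacity used 52/52.
3 item(s) taken whole; one partial (take 4/34 of E).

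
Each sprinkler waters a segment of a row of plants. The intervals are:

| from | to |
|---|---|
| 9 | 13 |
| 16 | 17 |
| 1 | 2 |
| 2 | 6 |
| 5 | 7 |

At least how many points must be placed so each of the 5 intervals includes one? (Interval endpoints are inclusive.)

4

Process intervals by earliest right end; each time one isn't hit yet, stab at its right endpoint.
By right end: [1,2]  [2,6]  [5,7]  [9,13]  [16,17]
[1,2] uncovered → point at 2; [5,7] uncovered → point at 7; [9,13] uncovered → point at 13; [16,17] uncovered → point at 17.
Points: 2, 7, 13, 17 (4 total).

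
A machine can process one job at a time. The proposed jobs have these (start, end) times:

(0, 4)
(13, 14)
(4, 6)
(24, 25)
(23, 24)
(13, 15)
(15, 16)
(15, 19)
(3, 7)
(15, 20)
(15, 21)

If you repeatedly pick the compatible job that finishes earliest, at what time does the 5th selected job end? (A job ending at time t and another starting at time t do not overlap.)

24

Order by finish time; keep every interval that doesn't clash with the previous kept one.
By end time: (0,4), (4,6), (3,7), (13,14), (13,15), (15,16), (15,19), (15,20), (15,21), (23,24), (24,25).
Pick (0,4); next start ≥ 4 → (4,6); next start ≥ 6 → (13,14); next start ≥ 14 → (15,16); next start ≥ 16 → (23,24); next start ≥ 24 → (24,25).
Selected: (0,4) (4,6) (13,14) (15,16) (23,24) (24,25)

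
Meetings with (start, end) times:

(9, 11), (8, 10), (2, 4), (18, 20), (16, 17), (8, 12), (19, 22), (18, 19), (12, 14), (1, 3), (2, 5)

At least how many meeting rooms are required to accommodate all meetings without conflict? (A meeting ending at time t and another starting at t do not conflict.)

Count concurrent intervals with a sweep; the peak is the room count.
starts: [1, 2, 2, 8, 8, 9, 12, 16, 18, 18, 19]
ends:   [3, 4, 5, 10, 11, 12, 14, 17, 19, 20, 22]
s1→1 s2→2 s2→3  — peak 3.

3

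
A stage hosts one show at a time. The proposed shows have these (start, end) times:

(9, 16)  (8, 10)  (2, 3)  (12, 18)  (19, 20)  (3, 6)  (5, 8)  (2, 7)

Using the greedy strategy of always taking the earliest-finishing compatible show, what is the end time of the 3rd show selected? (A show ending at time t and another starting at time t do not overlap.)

By end time: (2,3), (3,6), (2,7), (5,8), (8,10), (9,16), (12,18), (19,20).
Pick (2,3); next start ≥ 3 → (3,6); next start ≥ 6 → (8,10); next start ≥ 10 → (12,18); next start ≥ 18 → (19,20).
Selected: (2,3) (3,6) (8,10) (12,18) (19,20)

10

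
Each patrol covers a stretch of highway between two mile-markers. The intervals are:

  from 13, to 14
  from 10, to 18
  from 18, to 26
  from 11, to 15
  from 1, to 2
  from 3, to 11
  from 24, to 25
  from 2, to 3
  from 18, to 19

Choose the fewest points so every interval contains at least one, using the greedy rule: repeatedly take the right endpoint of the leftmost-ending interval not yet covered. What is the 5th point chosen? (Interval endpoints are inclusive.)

25

By right end: [1,2]  [2,3]  [3,11]  [13,14]  [11,15]  [10,18]  [18,19]  [24,25]  [18,26]
[1,2] uncovered → point at 2; [3,11] uncovered → point at 11; [13,14] uncovered → point at 14; [18,19] uncovered → point at 19; [24,25] uncovered → point at 25.
Points: 2, 11, 14, 19, 25 (5 total).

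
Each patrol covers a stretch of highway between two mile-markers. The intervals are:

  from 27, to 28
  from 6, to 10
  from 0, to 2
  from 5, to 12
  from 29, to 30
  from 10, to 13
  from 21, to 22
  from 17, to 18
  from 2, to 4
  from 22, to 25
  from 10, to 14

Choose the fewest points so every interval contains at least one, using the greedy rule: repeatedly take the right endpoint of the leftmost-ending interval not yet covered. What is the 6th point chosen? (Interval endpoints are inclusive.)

30

Sort by right endpoint; whenever an interval is uncovered, place a point at its right end.
By right end: [0,2]  [2,4]  [6,10]  [5,12]  [10,13]  [10,14]  [17,18]  [21,22]  [22,25]  [27,28]  [29,30]
[0,2] uncovered → point at 2; [6,10] uncovered → point at 10; [17,18] uncovered → point at 18; [21,22] uncovered → point at 22; [27,28] uncovered → point at 28; [29,30] uncovered → point at 30.
Points: 2, 10, 18, 22, 28, 30 (6 total).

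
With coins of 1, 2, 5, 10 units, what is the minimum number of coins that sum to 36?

5

Use the largest denomination that fits, subtract, and repeat.
36 = 3×10 + 1×5 + 1×1
Total coins = 3 + 1 + 1 = 5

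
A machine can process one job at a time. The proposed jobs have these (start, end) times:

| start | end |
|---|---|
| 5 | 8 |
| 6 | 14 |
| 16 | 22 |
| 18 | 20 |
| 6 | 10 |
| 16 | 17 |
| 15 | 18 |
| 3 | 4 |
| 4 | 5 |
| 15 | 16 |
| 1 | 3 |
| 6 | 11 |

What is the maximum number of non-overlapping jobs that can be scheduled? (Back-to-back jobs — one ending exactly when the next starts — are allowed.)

Sort by end time and greedily take each interval whose start is ≥ the last chosen end.
Sorted by end: (1,3)  (3,4)  (4,5)  (5,8)  (6,10)  (6,11)  (6,14)  (15,16)  (16,17)  (15,18)  (18,20)  (16,22)
take (1,3); take (3,4); take (4,5); take (5,8); skip (6,11); skip (6,14); take (15,16); take (16,17); take (18,20).
Selected 7 jobs.

7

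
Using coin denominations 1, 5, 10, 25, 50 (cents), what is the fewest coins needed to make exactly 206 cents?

Use the largest denomination that fits, subtract, and repeat.
206 − 4×50→6 − 1×5→1 − 1×1→0
Total coins = 4 + 1 + 1 = 6

6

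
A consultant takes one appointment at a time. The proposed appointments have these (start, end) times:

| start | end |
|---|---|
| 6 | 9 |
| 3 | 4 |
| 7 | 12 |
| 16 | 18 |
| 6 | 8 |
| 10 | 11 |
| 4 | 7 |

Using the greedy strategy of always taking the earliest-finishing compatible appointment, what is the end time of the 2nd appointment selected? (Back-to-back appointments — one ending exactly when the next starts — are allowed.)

Greedy by earliest finish: after sorting by end time, pick each interval compatible with the last pick.
Sorted by end: (3,4)  (4,7)  (6,8)  (6,9)  (10,11)  (7,12)  (16,18)
take (3,4); take (4,7); take (10,11); take (16,18).
Selected: (3,4) (4,7) (10,11) (16,18)

7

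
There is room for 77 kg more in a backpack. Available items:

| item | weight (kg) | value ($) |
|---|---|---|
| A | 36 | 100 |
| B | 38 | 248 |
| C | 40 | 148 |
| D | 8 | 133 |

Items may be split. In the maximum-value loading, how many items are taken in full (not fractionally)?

Sort by value per unit weight and fill in that order.
Order: D (133/8=16.62) > B (248/38=6.53) > C (148/40=3.70) > A (100/36=2.78)
Fill: take D (8 @ 133) → take B (38 @ 248) → take 31/40 of C → 114.70; 77/77 used.
2 item(s) taken whole; one partial (take 31/40 of C).

2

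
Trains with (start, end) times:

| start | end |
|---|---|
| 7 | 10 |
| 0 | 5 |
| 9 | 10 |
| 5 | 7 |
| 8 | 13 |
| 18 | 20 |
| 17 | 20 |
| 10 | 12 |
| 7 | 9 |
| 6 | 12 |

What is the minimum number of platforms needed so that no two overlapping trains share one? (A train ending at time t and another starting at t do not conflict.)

The answer is the maximum number of intervals overlapping at any instant.
starts: [0, 5, 6, 7, 7, 8, 9, 10, 17, 18]
ends:   [5, 7, 9, 10, 10, 12, 12, 13, 20, 20]
s0→1 e5→0 s5→1 s6→2 e7→1 s7→2 s7→3 s8→4  — peak 4.

4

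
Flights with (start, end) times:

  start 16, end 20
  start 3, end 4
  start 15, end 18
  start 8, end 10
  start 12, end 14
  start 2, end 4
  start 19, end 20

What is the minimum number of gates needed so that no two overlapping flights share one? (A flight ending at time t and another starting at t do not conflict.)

Count concurrent intervals with a sweep; the peak is the room count.
Events (time:±→running): 2:+→1 3:+→2 … peak 2.

2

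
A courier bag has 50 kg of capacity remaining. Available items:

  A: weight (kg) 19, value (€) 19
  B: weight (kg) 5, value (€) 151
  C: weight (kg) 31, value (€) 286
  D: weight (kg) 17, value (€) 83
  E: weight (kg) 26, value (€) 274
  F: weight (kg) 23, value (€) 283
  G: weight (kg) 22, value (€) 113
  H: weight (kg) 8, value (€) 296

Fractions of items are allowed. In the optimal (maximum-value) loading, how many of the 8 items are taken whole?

3

Order: H (296/8=37.00) > B (151/5=30.20) > F (283/23=12.30) > E (274/26=10.54) > C (286/31=9.23) > G (113/22=5.14) > D (83/17=4.88) > A (19/19=1.00)
Fill: take H (8 @ 296) → take B (5 @ 151) → take F (23 @ 283) → take 14/26 of E → 147.54; 50/50 used.
3 item(s) taken whole; one partial (take 14/26 of E).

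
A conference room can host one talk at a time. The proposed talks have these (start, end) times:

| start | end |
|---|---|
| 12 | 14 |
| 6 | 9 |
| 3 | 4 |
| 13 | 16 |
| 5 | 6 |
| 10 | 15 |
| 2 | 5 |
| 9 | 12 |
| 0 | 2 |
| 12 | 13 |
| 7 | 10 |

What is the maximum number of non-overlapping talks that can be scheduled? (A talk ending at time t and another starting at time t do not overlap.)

7

By end time: (0,2), (3,4), (2,5), (5,6), (6,9), (7,10), (9,12), (12,13), (12,14), (10,15), (13,16).
Pick (0,2); next start ≥ 2 → (3,4); next start ≥ 4 → (5,6); next start ≥ 6 → (6,9); next start ≥ 9 → (9,12); next start ≥ 12 → (12,13); next start ≥ 13 → (13,16).
Selected 7 talks.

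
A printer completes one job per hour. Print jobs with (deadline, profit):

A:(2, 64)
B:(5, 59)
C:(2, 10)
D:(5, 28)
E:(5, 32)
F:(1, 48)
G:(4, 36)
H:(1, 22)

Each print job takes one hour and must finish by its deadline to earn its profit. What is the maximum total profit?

239

By profit: A(d2,64), B(d5,59), F(d1,48), G(d4,36), E(d5,32), D(d5,28), H(d1,22), C(d2,10)
A→slot 2; B→slot 5; F→slot 1; G→slot 4; E→slot 3; D skipped; H skipped; C skipped.
Profit = 48 + 64 + 32 + 36 + 59 = 239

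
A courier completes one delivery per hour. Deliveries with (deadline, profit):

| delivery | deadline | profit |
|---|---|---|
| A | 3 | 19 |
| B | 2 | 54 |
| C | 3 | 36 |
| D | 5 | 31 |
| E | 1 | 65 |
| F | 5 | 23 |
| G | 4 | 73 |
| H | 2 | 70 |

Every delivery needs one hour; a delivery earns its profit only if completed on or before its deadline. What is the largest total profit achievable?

By profit: G(d4,73), H(d2,70), E(d1,65), B(d2,54), C(d3,36), D(d5,31), F(d5,23), A(d3,19)
G→slot 4; H→slot 2; E→slot 1; B skipped; C→slot 3; D→slot 5; F skipped; A skipped.
Profit = 65 + 70 + 36 + 73 + 31 = 275

275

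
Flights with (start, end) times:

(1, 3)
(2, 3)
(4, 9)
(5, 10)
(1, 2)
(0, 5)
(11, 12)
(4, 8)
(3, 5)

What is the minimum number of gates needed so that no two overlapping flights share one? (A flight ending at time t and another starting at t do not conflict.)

4

Events (time:±→running): 0:+→1 1:+→2 1:+→3 2:-→2 2:+→3 3:-→2 3:-→1 3:+→2 4:+→3 4:+→4 … peak 4.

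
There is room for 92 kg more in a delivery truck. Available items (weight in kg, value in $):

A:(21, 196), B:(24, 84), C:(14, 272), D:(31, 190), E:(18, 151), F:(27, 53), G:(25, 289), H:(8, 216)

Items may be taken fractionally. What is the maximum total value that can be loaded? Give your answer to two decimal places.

Sort by value per unit weight and fill in that order.
Ratios (sorted): H 27.00, C 19.43, G 11.56, A 9.33, E 8.39, D 6.13, B 3.50, F 1.96
take H (8 @ 216); take C (14 @ 272); take G (25 @ 289); take A (21 @ 196); take E (18 @ 151); take 6/31 of D → 36.77. Capacity used 92/92.
Total value = 1160.77

1160.77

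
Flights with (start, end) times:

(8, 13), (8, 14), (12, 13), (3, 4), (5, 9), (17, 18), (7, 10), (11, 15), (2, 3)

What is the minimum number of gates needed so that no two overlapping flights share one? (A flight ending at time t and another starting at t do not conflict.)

starts: [2, 3, 5, 7, 8, 8, 11, 12, 17]
ends:   [3, 4, 9, 10, 13, 13, 14, 15, 18]
s2→1 e3→0 s3→1 e4→0 s5→1 s7→2 s8→3 s8→4  — peak 4.

4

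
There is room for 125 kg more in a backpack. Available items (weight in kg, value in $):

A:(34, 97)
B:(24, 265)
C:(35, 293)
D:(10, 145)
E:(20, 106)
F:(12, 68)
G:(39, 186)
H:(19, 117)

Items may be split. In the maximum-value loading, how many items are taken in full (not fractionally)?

6

Ratios (sorted): D 14.50, B 11.04, C 8.37, H 6.16, F 5.67, E 5.30, G 4.77, A 2.85
take D (10 @ 145); take B (24 @ 265); take C (35 @ 293); take H (19 @ 117); take F (12 @ 68); take E (20 @ 106); take 5/39 of G → 23.85. Capacity used 125/125.
6 item(s) taken whole; one partial (take 5/39 of G).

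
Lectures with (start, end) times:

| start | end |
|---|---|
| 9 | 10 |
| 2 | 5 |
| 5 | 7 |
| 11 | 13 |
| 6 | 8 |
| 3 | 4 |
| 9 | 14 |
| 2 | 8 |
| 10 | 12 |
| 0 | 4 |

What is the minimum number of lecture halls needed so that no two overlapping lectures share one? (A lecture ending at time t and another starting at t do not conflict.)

Count concurrent intervals with a sweep; the peak is the room count.
starts: [0, 2, 2, 3, 5, 6, 9, 9, 10, 11]
ends:   [4, 4, 5, 7, 8, 8, 10, 12, 13, 14]
s0→1 s2→2 s2→3 s3→4  — peak 4.

4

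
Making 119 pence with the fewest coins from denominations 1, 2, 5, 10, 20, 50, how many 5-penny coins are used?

119 = 2×50 + 1×10 + 1×5 + 2×2
Count of 5: 1

1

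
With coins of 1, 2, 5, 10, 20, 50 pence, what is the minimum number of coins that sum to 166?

6

166 − 3×50→16 − 1×10→6 − 1×5→1 − 1×1→0
Total coins = 3 + 1 + 1 + 1 = 6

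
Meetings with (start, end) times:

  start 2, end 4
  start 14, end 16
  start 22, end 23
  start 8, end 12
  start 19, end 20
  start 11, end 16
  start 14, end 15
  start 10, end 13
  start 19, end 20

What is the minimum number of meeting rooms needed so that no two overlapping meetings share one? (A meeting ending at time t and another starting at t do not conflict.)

3

The answer is the maximum number of intervals overlapping at any instant.
starts: [2, 8, 10, 11, 14, 14, 19, 19, 22]
ends:   [4, 12, 13, 15, 16, 16, 20, 20, 23]
s2→1 e4→0 s8→1 s10→2 s11→3  — peak 3.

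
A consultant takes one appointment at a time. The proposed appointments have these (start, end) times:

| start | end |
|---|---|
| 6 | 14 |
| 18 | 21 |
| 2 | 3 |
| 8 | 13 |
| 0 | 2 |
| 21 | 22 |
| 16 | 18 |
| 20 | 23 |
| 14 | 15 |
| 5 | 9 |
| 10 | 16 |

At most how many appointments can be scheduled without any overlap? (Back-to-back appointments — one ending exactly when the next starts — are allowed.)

Order by finish time; keep every interval that doesn't clash with the previous kept one.
By end time: (0,2), (2,3), (5,9), (8,13), (6,14), (14,15), (10,16), (16,18), (18,21), (21,22), (20,23).
Pick (0,2); next start ≥ 2 → (2,3); next start ≥ 3 → (5,9); next start ≥ 9 → (14,15); next start ≥ 15 → (16,18); next start ≥ 18 → (18,21); next start ≥ 21 → (21,22).
Selected 7 appointments.

7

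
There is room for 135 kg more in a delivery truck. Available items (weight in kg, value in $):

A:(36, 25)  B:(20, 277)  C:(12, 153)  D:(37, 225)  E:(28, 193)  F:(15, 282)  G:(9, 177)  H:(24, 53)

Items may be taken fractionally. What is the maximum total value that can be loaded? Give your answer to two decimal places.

Sort by value per unit weight and fill in that order.
Ratios (sorted): G 19.67, F 18.80, B 13.85, C 12.75, E 6.89, D 6.08, H 2.21, A 0.69
take G (9 @ 177); take F (15 @ 282); take B (20 @ 277); take C (12 @ 153); take E (28 @ 193); take D (37 @ 225); take 14/24 of H → 30.92. Capacity used 135/135.
Total value = 1337.92

1337.92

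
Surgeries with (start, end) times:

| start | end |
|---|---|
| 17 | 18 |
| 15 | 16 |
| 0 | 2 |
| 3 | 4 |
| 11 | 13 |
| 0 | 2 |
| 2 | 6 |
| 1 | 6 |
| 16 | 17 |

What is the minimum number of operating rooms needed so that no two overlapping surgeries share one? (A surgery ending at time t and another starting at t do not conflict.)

3

Count concurrent intervals with a sweep; the peak is the room count.
Events (time:±→running): 0:+→1 0:+→2 1:+→3 … peak 3.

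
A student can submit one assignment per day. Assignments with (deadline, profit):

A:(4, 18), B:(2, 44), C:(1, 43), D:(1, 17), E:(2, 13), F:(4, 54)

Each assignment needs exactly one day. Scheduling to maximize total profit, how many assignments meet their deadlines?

4

Profit order: F=54 B=44 C=43 A=18 D=17 E=13
Assign: F→slot 4, B→slot 2, C→slot 1, A→slot 3, D skipped, E skipped.
Slots: [1:C] [2:B] [3:A] [4:F]
4 of 6 scheduled.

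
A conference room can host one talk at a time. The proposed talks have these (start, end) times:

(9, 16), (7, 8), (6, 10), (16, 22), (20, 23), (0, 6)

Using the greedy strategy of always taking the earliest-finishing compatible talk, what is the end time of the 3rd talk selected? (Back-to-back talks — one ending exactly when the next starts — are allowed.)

16

Sorted by end: (0,6)  (7,8)  (6,10)  (9,16)  (16,22)  (20,23)
take (0,6); take (7,8); take (9,16); take (16,22); skip (20,23).
Selected: (0,6) (7,8) (9,16) (16,22)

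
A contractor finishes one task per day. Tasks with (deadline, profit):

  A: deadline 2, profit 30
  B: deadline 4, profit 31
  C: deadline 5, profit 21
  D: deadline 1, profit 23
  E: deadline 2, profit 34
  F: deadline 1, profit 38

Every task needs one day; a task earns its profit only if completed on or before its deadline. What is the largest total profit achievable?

By profit: F(d1,38), E(d2,34), B(d4,31), A(d2,30), D(d1,23), C(d5,21)
F→slot 1; E→slot 2; B→slot 4; A skipped; D skipped; C→slot 5.
Profit = 38 + 34 + 31 + 21 = 124

124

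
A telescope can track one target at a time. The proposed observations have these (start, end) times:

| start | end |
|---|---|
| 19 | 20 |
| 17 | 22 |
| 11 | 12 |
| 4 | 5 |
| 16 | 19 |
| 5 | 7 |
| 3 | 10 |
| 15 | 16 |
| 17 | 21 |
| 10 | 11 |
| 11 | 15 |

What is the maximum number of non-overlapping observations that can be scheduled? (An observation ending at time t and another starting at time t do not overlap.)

7

Sorted by end: (4,5)  (5,7)  (3,10)  (10,11)  (11,12)  (11,15)  (15,16)  (16,19)  (19,20)  (17,21)  (17,22)
take (4,5); take (5,7); take (10,11); take (11,12); skip (11,15); take (15,16); take (16,19); take (19,20); skip (17,22).
Selected 7 observations.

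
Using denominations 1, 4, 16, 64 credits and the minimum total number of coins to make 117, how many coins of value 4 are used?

Greedy: take as many of the largest coin as possible, then repeat with the remainder.
117 = 1×64 + 3×16 + 1×4 + 1×1
Count of 4: 1

1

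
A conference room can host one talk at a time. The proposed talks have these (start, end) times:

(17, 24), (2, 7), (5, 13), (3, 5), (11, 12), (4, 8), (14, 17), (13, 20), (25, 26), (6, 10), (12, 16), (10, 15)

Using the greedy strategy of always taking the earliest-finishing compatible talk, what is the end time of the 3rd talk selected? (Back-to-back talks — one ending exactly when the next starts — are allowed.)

12

Sorted by end: (3,5)  (2,7)  (4,8)  (6,10)  (11,12)  (5,13)  (10,15)  (12,16)  (14,17)  (13,20)  (17,24)  (25,26)
take (3,5); take (6,10); take (11,12); skip (5,13); skip (10,15); take (12,16); take (17,24); take (25,26).
Selected: (3,5) (6,10) (11,12) (12,16) (17,24) (25,26)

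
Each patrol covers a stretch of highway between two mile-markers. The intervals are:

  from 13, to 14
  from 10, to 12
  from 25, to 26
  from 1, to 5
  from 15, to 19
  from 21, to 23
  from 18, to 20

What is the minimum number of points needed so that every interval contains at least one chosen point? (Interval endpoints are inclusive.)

Sort by right endpoint; whenever an interval is uncovered, place a point at its right end.
Sorted: [1,5] [10,12] [13,14] [15,19] [18,20] [21,23] [25,26]
{[1,5]} hit by 5; {[10,12]} hit by 12; {[13,14]} hit by 14; {[15,19],[18,20]} hit by 19; {[21,23]} hit by 23; {[25,26]} hit by 26.
Points: 5, 12, 14, 19, 23, 26 (6 total).

6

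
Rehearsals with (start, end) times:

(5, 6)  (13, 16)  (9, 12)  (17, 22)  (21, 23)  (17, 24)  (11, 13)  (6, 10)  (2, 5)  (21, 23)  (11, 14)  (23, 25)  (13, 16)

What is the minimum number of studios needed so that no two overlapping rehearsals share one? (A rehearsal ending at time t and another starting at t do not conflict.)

4

The answer is the maximum number of intervals overlapping at any instant.
starts: [2, 5, 6, 9, 11, 11, 13, 13, 17, 17, 21, 21, 23]
ends:   [5, 6, 10, 12, 13, 14, 16, 16, 22, 23, 23, 24, 25]
s2→1 e5→0 s5→1 e6→0 s6→1 s9→2 e10→1 s11→2 s11→3 e12→2 e13→1 s13→2 s13→3 e14→2 e16→1 e16→0 s17→1 s17→2 s21→3 s21→4  — peak 4.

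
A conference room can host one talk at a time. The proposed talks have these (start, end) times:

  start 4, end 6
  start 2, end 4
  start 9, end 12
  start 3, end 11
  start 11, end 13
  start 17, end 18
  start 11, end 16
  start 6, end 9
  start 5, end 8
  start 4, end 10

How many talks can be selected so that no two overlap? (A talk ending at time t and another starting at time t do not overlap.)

Greedy by earliest finish: after sorting by end time, pick each interval compatible with the last pick.
By end time: (2,4), (4,6), (5,8), (6,9), (4,10), (3,11), (9,12), (11,13), (11,16), (17,18).
Pick (2,4); next start ≥ 4 → (4,6); next start ≥ 6 → (6,9); next start ≥ 9 → (9,12); next start ≥ 12 → (17,18).
Selected 5 talks.

5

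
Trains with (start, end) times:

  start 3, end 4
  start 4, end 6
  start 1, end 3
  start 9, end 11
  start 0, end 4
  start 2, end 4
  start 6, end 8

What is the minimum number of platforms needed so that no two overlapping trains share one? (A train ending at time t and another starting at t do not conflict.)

3

Events (time:±→running): 0:+→1 1:+→2 2:+→3 … peak 3.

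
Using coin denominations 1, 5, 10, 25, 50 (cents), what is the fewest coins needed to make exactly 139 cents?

8

139 = 2×50 + 1×25 + 1×10 + 4×1
Total coins = 2 + 1 + 1 + 4 = 8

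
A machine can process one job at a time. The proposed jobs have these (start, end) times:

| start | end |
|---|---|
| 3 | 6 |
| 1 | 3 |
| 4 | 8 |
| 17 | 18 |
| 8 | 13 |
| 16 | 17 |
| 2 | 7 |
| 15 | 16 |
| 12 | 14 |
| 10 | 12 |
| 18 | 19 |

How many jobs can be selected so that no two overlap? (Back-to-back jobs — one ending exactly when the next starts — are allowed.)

8

Sorted by end: (1,3)  (3,6)  (2,7)  (4,8)  (10,12)  (8,13)  (12,14)  (15,16)  (16,17)  (17,18)  (18,19)
take (1,3); take (3,6); take (10,12); take (12,14); take (15,16); take (16,17); take (17,18); take (18,19).
Selected 8 jobs.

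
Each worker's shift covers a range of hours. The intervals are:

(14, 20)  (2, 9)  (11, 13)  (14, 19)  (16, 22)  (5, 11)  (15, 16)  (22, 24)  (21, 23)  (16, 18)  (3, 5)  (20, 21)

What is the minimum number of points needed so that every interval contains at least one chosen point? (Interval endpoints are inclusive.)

Process intervals by earliest right end; each time one isn't hit yet, stab at its right endpoint.
By right end: [3,5]  [2,9]  [5,11]  [11,13]  [15,16]  [16,18]  [14,19]  [14,20]  [20,21]  [16,22]  [21,23]  [22,24]
[3,5] uncovered → point at 5; [11,13] uncovered → point at 13; [15,16] uncovered → point at 16; [20,21] uncovered → point at 21; [22,24] uncovered → point at 24.
Points: 5, 13, 16, 21, 24 (5 total).

5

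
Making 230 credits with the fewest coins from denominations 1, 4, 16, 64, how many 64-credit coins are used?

3

230 = 3×64 + 2×16 + 1×4 + 2×1
Count of 64: 3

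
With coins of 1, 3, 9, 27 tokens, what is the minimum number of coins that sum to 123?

7

Use the largest denomination that fits, subtract, and repeat.
123 = 4×27 + 1×9 + 2×3
Total coins = 4 + 1 + 2 = 7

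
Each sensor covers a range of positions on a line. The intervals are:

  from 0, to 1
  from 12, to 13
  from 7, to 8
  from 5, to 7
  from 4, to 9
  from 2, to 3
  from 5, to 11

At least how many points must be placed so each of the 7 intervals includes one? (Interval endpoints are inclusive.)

4

By right end: [0,1]  [2,3]  [5,7]  [7,8]  [4,9]  [5,11]  [12,13]
[0,1] uncovered → point at 1; [2,3] uncovered → point at 3; [5,7] uncovered → point at 7; [12,13] uncovered → point at 13.
Points: 1, 3, 7, 13 (4 total).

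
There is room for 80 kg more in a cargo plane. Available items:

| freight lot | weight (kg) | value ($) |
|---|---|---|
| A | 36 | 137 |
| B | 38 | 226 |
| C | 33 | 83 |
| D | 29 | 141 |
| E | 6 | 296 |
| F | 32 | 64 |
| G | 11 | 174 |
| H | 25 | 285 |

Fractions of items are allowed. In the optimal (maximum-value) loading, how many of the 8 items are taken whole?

Ratios (sorted): E 49.33, G 15.82, H 11.40, B 5.95, D 4.86, A 3.81, C 2.52, F 2.00
take E (6 @ 296); take G (11 @ 174); take H (25 @ 285); take B (38 @ 226). Capacity used 80/80.
4 item(s) taken whole.

4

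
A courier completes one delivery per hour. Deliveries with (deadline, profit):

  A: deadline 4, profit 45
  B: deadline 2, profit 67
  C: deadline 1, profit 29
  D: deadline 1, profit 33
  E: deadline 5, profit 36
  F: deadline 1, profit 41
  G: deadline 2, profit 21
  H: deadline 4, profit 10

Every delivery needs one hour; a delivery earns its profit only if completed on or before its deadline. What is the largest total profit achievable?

By profit: B(d2,67), A(d4,45), F(d1,41), E(d5,36), D(d1,33), C(d1,29), G(d2,21), H(d4,10)
B→slot 2; A→slot 4; F→slot 1; E→slot 5; D skipped; C skipped; G skipped; H→slot 3.
Profit = 41 + 67 + 10 + 45 + 36 = 199

199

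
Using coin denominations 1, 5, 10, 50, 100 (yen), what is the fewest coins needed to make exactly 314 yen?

8

314 − 3×100→14 − 1×10→4 − 4×1→0
Total coins = 3 + 1 + 4 = 8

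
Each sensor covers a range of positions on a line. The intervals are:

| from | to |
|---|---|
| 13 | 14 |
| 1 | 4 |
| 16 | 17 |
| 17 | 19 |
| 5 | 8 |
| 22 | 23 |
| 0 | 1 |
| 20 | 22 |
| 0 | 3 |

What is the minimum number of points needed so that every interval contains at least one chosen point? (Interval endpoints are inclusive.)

Process intervals by earliest right end; each time one isn't hit yet, stab at its right endpoint.
By right end: [0,1]  [0,3]  [1,4]  [5,8]  [13,14]  [16,17]  [17,19]  [20,22]  [22,23]
[0,1] uncovered → point at 1; [5,8] uncovered → point at 8; [13,14] uncovered → point at 14; [16,17] uncovered → point at 17; [20,22] uncovered → point at 22.
Points: 1, 8, 14, 17, 22 (5 total).

5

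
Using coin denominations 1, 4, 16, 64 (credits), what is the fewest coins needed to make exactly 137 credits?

137 = 2×64 + 2×4 + 1×1
Total coins = 2 + 2 + 1 = 5

5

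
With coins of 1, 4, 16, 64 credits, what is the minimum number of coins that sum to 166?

Use the largest denomination that fits, subtract, and repeat.
166 − 2×64→38 − 2×16→6 − 1×4→2 − 2×1→0
Total coins = 2 + 2 + 1 + 2 = 7

7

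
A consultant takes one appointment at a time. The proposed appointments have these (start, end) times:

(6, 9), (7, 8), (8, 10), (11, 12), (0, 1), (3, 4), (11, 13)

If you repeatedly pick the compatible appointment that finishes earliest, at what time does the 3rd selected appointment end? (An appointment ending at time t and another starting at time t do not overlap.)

Order by finish time; keep every interval that doesn't clash with the previous kept one.
Sorted by end: (0,1)  (3,4)  (7,8)  (6,9)  (8,10)  (11,12)  (11,13)
take (0,1); take (3,4); take (7,8); take (8,10); take (11,12); skip (11,13).
Selected: (0,1) (3,4) (7,8) (8,10) (11,12)

8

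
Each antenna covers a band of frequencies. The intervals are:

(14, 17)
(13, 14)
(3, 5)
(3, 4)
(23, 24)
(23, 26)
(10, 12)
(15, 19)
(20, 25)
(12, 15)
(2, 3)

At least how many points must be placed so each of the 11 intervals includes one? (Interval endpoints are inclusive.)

5

By right end: [2,3]  [3,4]  [3,5]  [10,12]  [13,14]  [12,15]  [14,17]  [15,19]  [23,24]  [20,25]  [23,26]
[2,3] uncovered → point at 3; [10,12] uncovered → point at 12; [13,14] uncovered → point at 14; [15,19] uncovered → point at 19; [23,24] uncovered → point at 24.
Points: 3, 12, 14, 19, 24 (5 total).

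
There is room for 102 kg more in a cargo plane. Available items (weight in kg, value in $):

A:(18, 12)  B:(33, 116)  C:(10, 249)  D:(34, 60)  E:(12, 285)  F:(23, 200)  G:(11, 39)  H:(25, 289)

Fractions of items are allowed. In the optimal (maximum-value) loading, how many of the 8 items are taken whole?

Ratios (sorted): C 24.90, E 23.75, H 11.56, F 8.70, G 3.55, B 3.52, D 1.76, A 0.67
take C (10 @ 249); take E (12 @ 285); take H (25 @ 289); take F (23 @ 200); take G (11 @ 39); take 21/33 of B → 73.82. Capacity used 102/102.
5 item(s) taken whole; one partial (take 21/33 of B).

5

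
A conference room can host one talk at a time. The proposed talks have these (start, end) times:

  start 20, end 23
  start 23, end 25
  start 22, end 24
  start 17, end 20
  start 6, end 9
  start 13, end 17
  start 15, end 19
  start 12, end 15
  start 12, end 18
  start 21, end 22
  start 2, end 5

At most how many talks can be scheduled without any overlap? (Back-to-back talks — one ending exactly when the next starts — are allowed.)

Sorted by end: (2,5)  (6,9)  (12,15)  (13,17)  (12,18)  (15,19)  (17,20)  (21,22)  (20,23)  (22,24)  (23,25)
take (2,5); take (6,9); take (12,15); take (15,19); skip (17,20); take (21,22); take (22,24).
Selected 6 talks.

6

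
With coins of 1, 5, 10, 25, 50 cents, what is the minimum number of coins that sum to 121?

5

Greedy: take as many of the largest coin as possible, then repeat with the remainder.
121 = 2×50 + 2×10 + 1×1
Total coins = 2 + 2 + 1 = 5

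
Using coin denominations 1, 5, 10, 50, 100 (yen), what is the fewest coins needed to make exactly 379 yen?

11

379 = 3×100 + 1×50 + 2×10 + 1×5 + 4×1
Total coins = 3 + 1 + 2 + 1 + 4 = 11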